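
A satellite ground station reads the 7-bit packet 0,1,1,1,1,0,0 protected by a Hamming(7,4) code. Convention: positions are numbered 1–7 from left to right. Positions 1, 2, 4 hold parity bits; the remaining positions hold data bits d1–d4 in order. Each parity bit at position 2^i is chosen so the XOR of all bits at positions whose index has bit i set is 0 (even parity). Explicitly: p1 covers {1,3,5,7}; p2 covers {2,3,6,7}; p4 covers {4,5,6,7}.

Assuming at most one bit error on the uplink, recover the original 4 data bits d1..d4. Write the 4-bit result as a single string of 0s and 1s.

1100

s1 (pos 1,3,5,7): 0⊕1⊕1⊕0 = 0
s2 (pos 2,3,6,7): 1⊕1⊕0⊕0 = 0
s4 (pos 4,5,6,7): 1⊕1⊕0⊕0 = 0
Syndrome s4…s1 = 000 → no error.
Read data bits from positions 3,5,6,7: 1100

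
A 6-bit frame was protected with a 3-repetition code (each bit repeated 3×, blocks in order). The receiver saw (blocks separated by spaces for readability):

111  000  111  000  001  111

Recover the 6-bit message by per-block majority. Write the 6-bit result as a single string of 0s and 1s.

101001

Block 1 (111): 3 ones → 1
Block 2 (000): 0 ones → 0
Block 3 (111): 3 ones → 1
Block 4 (000): 0 ones → 0
Block 5 (001): 1 one → 0
Block 6 (111): 3 ones → 1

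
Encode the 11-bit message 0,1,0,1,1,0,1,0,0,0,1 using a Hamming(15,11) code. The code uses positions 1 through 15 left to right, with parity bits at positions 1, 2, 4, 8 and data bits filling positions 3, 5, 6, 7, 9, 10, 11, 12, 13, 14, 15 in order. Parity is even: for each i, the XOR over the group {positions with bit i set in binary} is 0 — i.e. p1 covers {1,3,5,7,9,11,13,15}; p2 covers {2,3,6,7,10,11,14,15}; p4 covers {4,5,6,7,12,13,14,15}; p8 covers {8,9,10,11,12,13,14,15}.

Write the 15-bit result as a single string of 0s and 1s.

Place data at non-parity positions: p1 p2 0 p4 1 0 1 p8 1 0 1 0 0 0 1
p1 (pos 1,3,5,7,9,11,13,15): XOR of data positions = 0⊕1⊕1⊕1⊕1⊕0⊕1 = 1
p2 (pos 2,3,6,7,10,11,14,15): XOR of data positions = 0⊕0⊕1⊕0⊕1⊕0⊕1 = 1
p4 (pos 4,5,6,7,12,13,14,15): XOR of data positions = 1⊕0⊕1⊕0⊕0⊕0⊕1 = 1
p8 (pos 8,9,10,11,12,13,14,15): XOR of data positions = 1⊕0⊕1⊕0⊕0⊕0⊕1 = 1
Codeword: 110110111010001

110110111010001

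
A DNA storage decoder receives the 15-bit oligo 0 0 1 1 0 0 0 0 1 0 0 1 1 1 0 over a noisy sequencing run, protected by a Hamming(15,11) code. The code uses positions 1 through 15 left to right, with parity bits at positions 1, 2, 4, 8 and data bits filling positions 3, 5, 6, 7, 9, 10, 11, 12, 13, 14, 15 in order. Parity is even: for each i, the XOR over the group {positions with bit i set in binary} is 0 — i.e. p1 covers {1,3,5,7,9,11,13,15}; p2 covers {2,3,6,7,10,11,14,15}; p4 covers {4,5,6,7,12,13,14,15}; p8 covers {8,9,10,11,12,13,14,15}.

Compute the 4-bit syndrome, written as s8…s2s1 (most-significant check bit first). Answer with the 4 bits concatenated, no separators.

0001

s1 (pos 1,3,5,7,9,11,13,15): 0⊕1⊕0⊕0⊕1⊕0⊕1⊕0 = 1
s2 (pos 2,3,6,7,10,11,14,15): 0⊕1⊕0⊕0⊕0⊕0⊕1⊕0 = 0
s4 (pos 4,5,6,7,12,13,14,15): 1⊕0⊕0⊕0⊕1⊕1⊕1⊕0 = 0
s8 (pos 8,9,10,11,12,13,14,15): 0⊕1⊕0⊕0⊕1⊕1⊕1⊕0 = 0
Syndrome s8…s1 = 0001 → error at position 1.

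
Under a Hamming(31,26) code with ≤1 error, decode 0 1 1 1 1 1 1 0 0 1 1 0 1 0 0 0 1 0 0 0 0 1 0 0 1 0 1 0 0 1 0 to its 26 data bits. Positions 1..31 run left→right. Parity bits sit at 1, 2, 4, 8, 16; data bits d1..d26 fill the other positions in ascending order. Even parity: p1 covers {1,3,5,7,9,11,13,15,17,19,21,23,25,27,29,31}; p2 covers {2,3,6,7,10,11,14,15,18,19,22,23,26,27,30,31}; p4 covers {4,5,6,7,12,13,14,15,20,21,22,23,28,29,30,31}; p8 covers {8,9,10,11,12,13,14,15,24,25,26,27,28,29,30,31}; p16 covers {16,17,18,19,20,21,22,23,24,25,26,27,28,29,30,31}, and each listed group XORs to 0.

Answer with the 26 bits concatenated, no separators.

11110110100100000001010010

s1 (pos 1,3,5,7,9,11,13,15,17,19,21,23,25,27,29,31): 0⊕1⊕1⊕1⊕0⊕1⊕1⊕0⊕1⊕0⊕0⊕0⊕1⊕1⊕0⊕0 = 0
s2 (pos 2,3,6,7,10,11,14,15,18,19,22,23,26,27,30,31): 1⊕1⊕1⊕1⊕1⊕1⊕0⊕0⊕0⊕0⊕1⊕0⊕0⊕1⊕1⊕0 = 1
s4 (pos 4,5,6,7,12,13,14,15,20,21,22,23,28,29,30,31): 1⊕1⊕1⊕1⊕0⊕1⊕0⊕0⊕0⊕0⊕1⊕0⊕0⊕0⊕1⊕0 = 1
s8 (pos 8,9,10,11,12,13,14,15,24,25,26,27,28,29,30,31): 0⊕0⊕1⊕1⊕0⊕1⊕0⊕0⊕0⊕1⊕0⊕1⊕0⊕0⊕1⊕0 = 0
s16 (pos 16,17,18,19,20,21,22,23,24,25,26,27,28,29,30,31): 0⊕1⊕0⊕0⊕0⊕0⊕1⊕0⊕0⊕1⊕0⊕1⊕0⊕0⊕1⊕0 = 1
Syndrome s16…s1 = 10110 → error at position 22.
Flip position 22: 0111111001101000100001001010010 → 0111111001101000100000001010010
Read data bits from positions 3,5,6,7,9,10,11,12,13,14,15,17,18,19,20,21,22,23,24,25,26,27,28,29,30,31: 11110110100100000001010010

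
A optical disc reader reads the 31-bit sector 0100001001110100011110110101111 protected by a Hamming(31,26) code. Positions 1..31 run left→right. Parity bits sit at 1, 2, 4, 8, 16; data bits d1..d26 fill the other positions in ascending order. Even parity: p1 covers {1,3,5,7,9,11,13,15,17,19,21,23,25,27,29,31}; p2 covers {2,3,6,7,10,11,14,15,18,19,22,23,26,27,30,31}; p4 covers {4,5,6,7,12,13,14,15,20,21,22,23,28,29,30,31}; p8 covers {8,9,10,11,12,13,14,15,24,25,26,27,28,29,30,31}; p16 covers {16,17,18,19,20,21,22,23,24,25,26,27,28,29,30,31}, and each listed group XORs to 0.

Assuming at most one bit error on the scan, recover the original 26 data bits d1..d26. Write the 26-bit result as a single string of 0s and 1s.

00010111010010110110101111

s1 (pos 1,3,5,7,9,11,13,15,17,19,21,23,25,27,29,31): 0⊕0⊕0⊕1⊕0⊕1⊕0⊕0⊕0⊕1⊕1⊕1⊕0⊕0⊕1⊕1 = 1
s2 (pos 2,3,6,7,10,11,14,15,18,19,22,23,26,27,30,31): 1⊕0⊕0⊕1⊕1⊕1⊕1⊕0⊕1⊕1⊕0⊕1⊕1⊕0⊕1⊕1 = 1
s4 (pos 4,5,6,7,12,13,14,15,20,21,22,23,28,29,30,31): 0⊕0⊕0⊕1⊕1⊕0⊕1⊕0⊕1⊕1⊕0⊕1⊕1⊕1⊕1⊕1 = 0
s8 (pos 8,9,10,11,12,13,14,15,24,25,26,27,28,29,30,31): 0⊕0⊕1⊕1⊕1⊕0⊕1⊕0⊕1⊕0⊕1⊕0⊕1⊕1⊕1⊕1 = 0
s16 (pos 16,17,18,19,20,21,22,23,24,25,26,27,28,29,30,31): 0⊕0⊕1⊕1⊕1⊕1⊕0⊕1⊕1⊕0⊕1⊕0⊕1⊕1⊕1⊕1 = 1
Syndrome s16…s1 = 10011 → error at position 19.
Flip position 19: 0100001001110100011110110101111 → 0100001001110100010110110101111
Read data bits from positions 3,5,6,7,9,10,11,12,13,14,15,17,18,19,20,21,22,23,24,25,26,27,28,29,30,31: 00010111010010110110101111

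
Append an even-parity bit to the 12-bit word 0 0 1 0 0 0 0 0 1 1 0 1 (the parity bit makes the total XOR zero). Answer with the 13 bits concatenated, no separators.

XOR of the 12 data bits: 0⊕0⊕1⊕0⊕0⊕0⊕0⊕0⊕1⊕1⊕0⊕1 = 0
Parity bit = 0 (so all 13 bits XOR to 0).

0010000011010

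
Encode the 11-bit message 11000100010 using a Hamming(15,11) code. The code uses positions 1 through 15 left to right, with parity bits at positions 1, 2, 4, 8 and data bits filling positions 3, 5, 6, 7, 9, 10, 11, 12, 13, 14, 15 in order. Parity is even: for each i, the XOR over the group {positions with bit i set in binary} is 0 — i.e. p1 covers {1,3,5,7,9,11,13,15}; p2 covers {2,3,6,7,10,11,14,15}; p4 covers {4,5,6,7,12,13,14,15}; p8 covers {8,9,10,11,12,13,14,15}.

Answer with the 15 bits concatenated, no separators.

011010000100010

Place data at non-parity positions: p1 p2 1 p4 1 0 0 p8 0 1 0 0 0 1 0
p1 (pos 1,3,5,7,9,11,13,15): XOR of data positions = 1⊕1⊕0⊕0⊕0⊕0⊕0 = 0
p2 (pos 2,3,6,7,10,11,14,15): XOR of data positions = 1⊕0⊕0⊕1⊕0⊕1⊕0 = 1
p4 (pos 4,5,6,7,12,13,14,15): XOR of data positions = 1⊕0⊕0⊕0⊕0⊕1⊕0 = 0
p8 (pos 8,9,10,11,12,13,14,15): XOR of data positions = 0⊕1⊕0⊕0⊕0⊕1⊕0 = 0
Codeword: 011010000100010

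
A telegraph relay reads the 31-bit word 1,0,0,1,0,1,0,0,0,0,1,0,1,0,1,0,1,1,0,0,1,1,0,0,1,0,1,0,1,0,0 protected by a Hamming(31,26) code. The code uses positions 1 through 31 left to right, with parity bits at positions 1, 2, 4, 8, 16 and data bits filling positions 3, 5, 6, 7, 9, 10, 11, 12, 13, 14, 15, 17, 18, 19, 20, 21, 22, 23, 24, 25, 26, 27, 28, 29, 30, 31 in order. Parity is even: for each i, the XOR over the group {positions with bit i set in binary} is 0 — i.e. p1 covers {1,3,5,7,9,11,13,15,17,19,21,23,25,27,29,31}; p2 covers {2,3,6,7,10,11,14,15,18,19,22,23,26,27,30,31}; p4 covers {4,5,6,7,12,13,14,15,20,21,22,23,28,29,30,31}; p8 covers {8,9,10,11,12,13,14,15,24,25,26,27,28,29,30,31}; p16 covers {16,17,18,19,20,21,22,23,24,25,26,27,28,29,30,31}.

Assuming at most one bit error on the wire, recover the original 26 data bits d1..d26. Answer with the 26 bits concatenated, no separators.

s1 (pos 1,3,5,7,9,11,13,15,17,19,21,23,25,27,29,31): 1⊕0⊕0⊕0⊕0⊕1⊕1⊕1⊕1⊕0⊕1⊕0⊕1⊕1⊕1⊕0 = 1
s2 (pos 2,3,6,7,10,11,14,15,18,19,22,23,26,27,30,31): 0⊕0⊕1⊕0⊕0⊕1⊕0⊕1⊕1⊕0⊕1⊕0⊕0⊕1⊕0⊕0 = 0
s4 (pos 4,5,6,7,12,13,14,15,20,21,22,23,28,29,30,31): 1⊕0⊕1⊕0⊕0⊕1⊕0⊕1⊕0⊕1⊕1⊕0⊕0⊕1⊕0⊕0 = 1
s8 (pos 8,9,10,11,12,13,14,15,24,25,26,27,28,29,30,31): 0⊕0⊕0⊕1⊕0⊕1⊕0⊕1⊕0⊕1⊕0⊕1⊕0⊕1⊕0⊕0 = 0
s16 (pos 16,17,18,19,20,21,22,23,24,25,26,27,28,29,30,31): 0⊕1⊕1⊕0⊕0⊕1⊕1⊕0⊕0⊕1⊕0⊕1⊕0⊕1⊕0⊕0 = 1
Syndrome s16…s1 = 10101 → error at position 21.
Flip position 21: 1001010000101010110011001010100 → 1001010000101010110001001010100
Read data bits from positions 3,5,6,7,9,10,11,12,13,14,15,17,18,19,20,21,22,23,24,25,26,27,28,29,30,31: 00100010101110001001010100

00100010101110001001010100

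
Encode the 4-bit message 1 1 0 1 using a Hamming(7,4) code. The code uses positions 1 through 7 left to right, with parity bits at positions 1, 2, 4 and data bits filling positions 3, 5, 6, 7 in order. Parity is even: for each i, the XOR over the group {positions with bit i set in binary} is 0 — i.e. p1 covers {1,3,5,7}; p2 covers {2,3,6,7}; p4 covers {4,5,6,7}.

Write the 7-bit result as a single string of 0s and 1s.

Place data at non-parity positions: p1 p2 1 p4 1 0 1
p1 (pos 1,3,5,7): XOR of data positions = 1⊕1⊕1 = 1
p2 (pos 2,3,6,7): XOR of data positions = 1⊕0⊕1 = 0
p4 (pos 4,5,6,7): XOR of data positions = 1⊕0⊕1 = 0
Codeword: 1010101

1010101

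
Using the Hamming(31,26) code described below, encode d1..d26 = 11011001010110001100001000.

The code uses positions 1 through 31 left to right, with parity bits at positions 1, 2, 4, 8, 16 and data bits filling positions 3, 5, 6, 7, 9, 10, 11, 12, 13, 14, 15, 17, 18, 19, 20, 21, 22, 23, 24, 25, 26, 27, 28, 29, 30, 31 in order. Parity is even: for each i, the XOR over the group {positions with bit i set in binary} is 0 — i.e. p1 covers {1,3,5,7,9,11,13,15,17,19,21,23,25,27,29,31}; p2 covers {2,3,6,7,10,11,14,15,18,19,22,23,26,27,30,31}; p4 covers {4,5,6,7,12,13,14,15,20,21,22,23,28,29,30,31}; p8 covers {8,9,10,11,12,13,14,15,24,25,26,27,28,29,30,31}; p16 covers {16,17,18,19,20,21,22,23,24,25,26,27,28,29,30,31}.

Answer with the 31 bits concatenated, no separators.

0011101010010101110001100001000

Place data at non-parity positions: p1 p2 1 p4 1 0 1 p8 1 0 0 1 0 1 0 p16 1 1 0 0 0 1 1 0 0 0 0 1 0 0 0
p1 (pos 1,3,5,7,9,11,13,15,17,19,21,23,25,27,29,31): XOR of data positions = 1⊕1⊕1⊕1⊕0⊕0⊕0⊕1⊕0⊕0⊕1⊕0⊕0⊕0⊕0 = 0
p2 (pos 2,3,6,7,10,11,14,15,18,19,22,23,26,27,30,31): XOR of data positions = 1⊕0⊕1⊕0⊕0⊕1⊕0⊕1⊕0⊕1⊕1⊕0⊕0⊕0⊕0 = 0
p4 (pos 4,5,6,7,12,13,14,15,20,21,22,23,28,29,30,31): XOR of data positions = 1⊕0⊕1⊕1⊕0⊕1⊕0⊕0⊕0⊕1⊕1⊕1⊕0⊕0⊕0 = 1
p8 (pos 8,9,10,11,12,13,14,15,24,25,26,27,28,29,30,31): XOR of data positions = 1⊕0⊕0⊕1⊕0⊕1⊕0⊕0⊕0⊕0⊕0⊕1⊕0⊕0⊕0 = 0
p16 (pos 16,17,18,19,20,21,22,23,24,25,26,27,28,29,30,31): XOR of data positions = 1⊕1⊕0⊕0⊕0⊕1⊕1⊕0⊕0⊕0⊕0⊕1⊕0⊕0⊕0 = 1
Codeword: 0011101010010101110001100001000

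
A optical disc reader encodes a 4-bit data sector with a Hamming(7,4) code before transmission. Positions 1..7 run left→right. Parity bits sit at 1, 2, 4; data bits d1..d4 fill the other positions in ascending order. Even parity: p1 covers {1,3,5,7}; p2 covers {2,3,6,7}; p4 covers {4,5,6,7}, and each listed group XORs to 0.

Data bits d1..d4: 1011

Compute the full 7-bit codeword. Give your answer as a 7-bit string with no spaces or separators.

Place data at non-parity positions: p1 p2 1 p4 0 1 1
p1 (pos 1,3,5,7): XOR of data positions = 1⊕0⊕1 = 0
p2 (pos 2,3,6,7): XOR of data positions = 1⊕1⊕1 = 1
p4 (pos 4,5,6,7): XOR of data positions = 0⊕1⊕1 = 0
Codeword: 0110011

0110011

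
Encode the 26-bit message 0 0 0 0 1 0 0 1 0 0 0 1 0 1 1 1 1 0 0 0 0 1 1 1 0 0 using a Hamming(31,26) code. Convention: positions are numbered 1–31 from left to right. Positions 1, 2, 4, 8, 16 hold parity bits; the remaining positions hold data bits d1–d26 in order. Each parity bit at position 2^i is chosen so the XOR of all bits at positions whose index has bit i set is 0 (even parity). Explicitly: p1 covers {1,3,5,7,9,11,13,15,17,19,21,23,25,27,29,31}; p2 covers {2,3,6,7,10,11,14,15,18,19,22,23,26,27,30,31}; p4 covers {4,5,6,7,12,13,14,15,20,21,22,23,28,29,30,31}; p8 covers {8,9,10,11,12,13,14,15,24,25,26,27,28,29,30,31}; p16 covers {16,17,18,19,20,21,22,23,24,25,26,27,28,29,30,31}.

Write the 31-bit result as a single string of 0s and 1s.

Place data at non-parity positions: p1 p2 0 p4 0 0 0 p8 1 0 0 1 0 0 0 p16 1 0 1 1 1 1 0 0 0 0 1 1 1 0 0
p1 (pos 1,3,5,7,9,11,13,15,17,19,21,23,25,27,29,31): XOR of data positions = 0⊕0⊕0⊕1⊕0⊕0⊕0⊕1⊕1⊕1⊕0⊕0⊕1⊕1⊕0 = 0
p2 (pos 2,3,6,7,10,11,14,15,18,19,22,23,26,27,30,31): XOR of data positions = 0⊕0⊕0⊕0⊕0⊕0⊕0⊕0⊕1⊕1⊕0⊕0⊕1⊕0⊕0 = 1
p4 (pos 4,5,6,7,12,13,14,15,20,21,22,23,28,29,30,31): XOR of data positions = 0⊕0⊕0⊕1⊕0⊕0⊕0⊕1⊕1⊕1⊕0⊕1⊕1⊕0⊕0 = 0
p8 (pos 8,9,10,11,12,13,14,15,24,25,26,27,28,29,30,31): XOR of data positions = 1⊕0⊕0⊕1⊕0⊕0⊕0⊕0⊕0⊕0⊕1⊕1⊕1⊕0⊕0 = 1
p16 (pos 16,17,18,19,20,21,22,23,24,25,26,27,28,29,30,31): XOR of data positions = 1⊕0⊕1⊕1⊕1⊕1⊕0⊕0⊕0⊕0⊕1⊕1⊕1⊕0⊕0 = 0
Codeword: 0100000110010000101111000011100

0100000110010000101111000011100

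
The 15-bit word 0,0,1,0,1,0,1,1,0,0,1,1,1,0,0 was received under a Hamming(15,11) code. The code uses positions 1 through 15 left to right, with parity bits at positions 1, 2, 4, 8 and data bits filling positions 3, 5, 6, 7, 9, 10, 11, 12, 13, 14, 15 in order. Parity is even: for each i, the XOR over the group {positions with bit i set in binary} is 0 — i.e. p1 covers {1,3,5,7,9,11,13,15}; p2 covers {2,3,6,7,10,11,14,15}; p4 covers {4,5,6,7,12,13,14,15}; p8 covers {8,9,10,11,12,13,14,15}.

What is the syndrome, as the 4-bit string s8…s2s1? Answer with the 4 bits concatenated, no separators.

0011

s1 (pos 1,3,5,7,9,11,13,15): 0⊕1⊕1⊕1⊕0⊕1⊕1⊕0 = 1
s2 (pos 2,3,6,7,10,11,14,15): 0⊕1⊕0⊕1⊕0⊕1⊕0⊕0 = 1
s4 (pos 4,5,6,7,12,13,14,15): 0⊕1⊕0⊕1⊕1⊕1⊕0⊕0 = 0
s8 (pos 8,9,10,11,12,13,14,15): 1⊕0⊕0⊕1⊕1⊕1⊕0⊕0 = 0
Syndrome s8…s1 = 0011 → error at position 3.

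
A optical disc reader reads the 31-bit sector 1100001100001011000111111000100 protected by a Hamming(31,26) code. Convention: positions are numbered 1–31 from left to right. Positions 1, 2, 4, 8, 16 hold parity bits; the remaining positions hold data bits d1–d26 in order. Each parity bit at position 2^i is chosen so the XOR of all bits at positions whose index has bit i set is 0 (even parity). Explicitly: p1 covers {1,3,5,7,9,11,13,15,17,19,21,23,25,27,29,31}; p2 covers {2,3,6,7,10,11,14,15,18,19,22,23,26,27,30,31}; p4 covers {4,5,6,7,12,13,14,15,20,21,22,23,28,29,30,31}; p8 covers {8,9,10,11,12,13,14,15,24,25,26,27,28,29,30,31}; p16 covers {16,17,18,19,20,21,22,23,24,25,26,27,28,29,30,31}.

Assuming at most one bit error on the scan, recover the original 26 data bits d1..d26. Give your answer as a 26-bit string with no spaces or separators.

s1 (pos 1,3,5,7,9,11,13,15,17,19,21,23,25,27,29,31): 1⊕0⊕0⊕1⊕0⊕0⊕1⊕1⊕0⊕0⊕1⊕1⊕1⊕0⊕1⊕0 = 0
s2 (pos 2,3,6,7,10,11,14,15,18,19,22,23,26,27,30,31): 1⊕0⊕0⊕1⊕0⊕0⊕0⊕1⊕0⊕0⊕1⊕1⊕0⊕0⊕0⊕0 = 1
s4 (pos 4,5,6,7,12,13,14,15,20,21,22,23,28,29,30,31): 0⊕0⊕0⊕1⊕0⊕1⊕0⊕1⊕1⊕1⊕1⊕1⊕0⊕1⊕0⊕0 = 0
s8 (pos 8,9,10,11,12,13,14,15,24,25,26,27,28,29,30,31): 1⊕0⊕0⊕0⊕0⊕1⊕0⊕1⊕1⊕1⊕0⊕0⊕0⊕1⊕0⊕0 = 0
s16 (pos 16,17,18,19,20,21,22,23,24,25,26,27,28,29,30,31): 1⊕0⊕0⊕0⊕1⊕1⊕1⊕1⊕1⊕1⊕0⊕0⊕0⊕1⊕0⊕0 = 0
Syndrome s16…s1 = 00010 → error at position 2.
Flip position 2: 1100001100001011000111111000100 → 1000001100001011000111111000100
Read data bits from positions 3,5,6,7,9,10,11,12,13,14,15,17,18,19,20,21,22,23,24,25,26,27,28,29,30,31: 00010000101000111111000100

00010000101000111111000100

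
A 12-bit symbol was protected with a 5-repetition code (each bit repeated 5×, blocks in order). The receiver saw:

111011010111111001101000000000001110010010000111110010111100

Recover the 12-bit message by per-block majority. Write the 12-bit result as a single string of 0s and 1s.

111000100101

Block 1 (11101): 4 ones → 1
Block 2 (10101): 3 ones → 1
Block 3 (11111): 5 ones → 1
Block 4 (00110): 2 ones → 0
Block 5 (10000): 1 one → 0
Block 6 (00000): 0 ones → 0
Block 7 (00111): 3 ones → 1
Block 8 (00100): 1 one → 0
Block 9 (10000): 1 one → 0
Block 10 (11111): 5 ones → 1
Block 11 (00101): 2 ones → 0
Block 12 (11100): 3 ones → 1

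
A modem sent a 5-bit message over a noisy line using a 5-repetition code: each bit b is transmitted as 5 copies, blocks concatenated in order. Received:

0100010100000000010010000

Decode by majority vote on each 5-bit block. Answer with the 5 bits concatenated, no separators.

Block 1 (01000): 1 one → 0
Block 2 (10100): 2 ones → 0
Block 3 (00000): 0 ones → 0
Block 4 (00100): 1 one → 0
Block 5 (10000): 1 one → 0

00000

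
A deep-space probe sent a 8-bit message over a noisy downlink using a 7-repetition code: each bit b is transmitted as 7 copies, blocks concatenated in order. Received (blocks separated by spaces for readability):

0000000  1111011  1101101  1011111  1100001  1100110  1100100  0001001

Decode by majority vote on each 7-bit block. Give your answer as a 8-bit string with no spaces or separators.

01110100

Block 1 (0000000): 0 ones → 0
Block 2 (1111011): 6 ones → 1
Block 3 (1101101): 5 ones → 1
Block 4 (1011111): 6 ones → 1
Block 5 (1100001): 3 ones → 0
Block 6 (1100110): 4 ones → 1
Block 7 (1100100): 3 ones → 0
Block 8 (0001001): 2 ones → 0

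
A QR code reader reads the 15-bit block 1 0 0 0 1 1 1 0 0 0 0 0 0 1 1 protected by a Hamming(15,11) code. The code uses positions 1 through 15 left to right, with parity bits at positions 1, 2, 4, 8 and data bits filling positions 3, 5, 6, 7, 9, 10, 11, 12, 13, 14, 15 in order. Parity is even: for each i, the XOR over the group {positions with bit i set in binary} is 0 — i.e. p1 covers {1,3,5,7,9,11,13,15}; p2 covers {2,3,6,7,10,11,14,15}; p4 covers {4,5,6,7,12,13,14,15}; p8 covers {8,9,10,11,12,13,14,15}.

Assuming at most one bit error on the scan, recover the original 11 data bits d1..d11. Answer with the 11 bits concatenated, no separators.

s1 (pos 1,3,5,7,9,11,13,15): 1⊕0⊕1⊕1⊕0⊕0⊕0⊕1 = 0
s2 (pos 2,3,6,7,10,11,14,15): 0⊕0⊕1⊕1⊕0⊕0⊕1⊕1 = 0
s4 (pos 4,5,6,7,12,13,14,15): 0⊕1⊕1⊕1⊕0⊕0⊕1⊕1 = 1
s8 (pos 8,9,10,11,12,13,14,15): 0⊕0⊕0⊕0⊕0⊕0⊕1⊕1 = 0
Syndrome s8…s1 = 0100 → error at position 4.
Flip position 4: 100011100000011 → 100111100000011
Read data bits from positions 3,5,6,7,9,10,11,12,13,14,15: 01110000011

01110000011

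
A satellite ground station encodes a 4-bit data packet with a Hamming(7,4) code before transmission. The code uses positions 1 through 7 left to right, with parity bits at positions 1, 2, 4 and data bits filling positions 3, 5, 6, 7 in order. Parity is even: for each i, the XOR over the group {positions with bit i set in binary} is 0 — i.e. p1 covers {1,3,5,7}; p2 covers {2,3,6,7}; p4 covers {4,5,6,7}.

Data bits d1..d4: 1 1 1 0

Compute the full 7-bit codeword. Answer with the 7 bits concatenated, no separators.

0010110

Place data at non-parity positions: p1 p2 1 p4 1 1 0
p1 (pos 1,3,5,7): XOR of data positions = 1⊕1⊕0 = 0
p2 (pos 2,3,6,7): XOR of data positions = 1⊕1⊕0 = 0
p4 (pos 4,5,6,7): XOR of data positions = 1⊕1⊕0 = 0
Codeword: 0010110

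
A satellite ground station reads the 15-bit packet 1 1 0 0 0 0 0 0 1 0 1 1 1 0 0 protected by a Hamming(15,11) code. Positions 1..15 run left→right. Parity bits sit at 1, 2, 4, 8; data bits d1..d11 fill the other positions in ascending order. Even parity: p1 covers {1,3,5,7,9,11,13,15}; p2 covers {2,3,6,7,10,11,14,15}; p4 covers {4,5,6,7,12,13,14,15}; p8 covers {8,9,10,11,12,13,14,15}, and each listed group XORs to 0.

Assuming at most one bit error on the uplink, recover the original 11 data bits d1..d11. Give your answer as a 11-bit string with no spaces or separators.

s1 (pos 1,3,5,7,9,11,13,15): 1⊕0⊕0⊕0⊕1⊕1⊕1⊕0 = 0
s2 (pos 2,3,6,7,10,11,14,15): 1⊕0⊕0⊕0⊕0⊕1⊕0⊕0 = 0
s4 (pos 4,5,6,7,12,13,14,15): 0⊕0⊕0⊕0⊕1⊕1⊕0⊕0 = 0
s8 (pos 8,9,10,11,12,13,14,15): 0⊕1⊕0⊕1⊕1⊕1⊕0⊕0 = 0
Syndrome s8…s1 = 0000 → no error.
Read data bits from positions 3,5,6,7,9,10,11,12,13,14,15: 00001011100

00001011100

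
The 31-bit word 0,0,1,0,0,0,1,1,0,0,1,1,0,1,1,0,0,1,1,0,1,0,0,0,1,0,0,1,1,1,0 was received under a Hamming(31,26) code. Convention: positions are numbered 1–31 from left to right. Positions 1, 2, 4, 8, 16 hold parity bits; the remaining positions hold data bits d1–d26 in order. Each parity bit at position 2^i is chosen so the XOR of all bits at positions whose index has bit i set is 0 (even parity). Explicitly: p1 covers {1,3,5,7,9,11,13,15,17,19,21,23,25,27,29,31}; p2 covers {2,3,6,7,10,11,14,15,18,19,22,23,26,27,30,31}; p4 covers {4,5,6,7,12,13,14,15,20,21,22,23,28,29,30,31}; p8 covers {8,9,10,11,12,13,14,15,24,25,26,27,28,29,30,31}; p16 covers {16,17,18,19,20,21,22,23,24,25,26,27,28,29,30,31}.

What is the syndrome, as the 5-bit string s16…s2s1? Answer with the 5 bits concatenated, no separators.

s1 (pos 1,3,5,7,9,11,13,15,17,19,21,23,25,27,29,31): 0⊕1⊕0⊕1⊕0⊕1⊕0⊕1⊕0⊕1⊕1⊕0⊕1⊕0⊕1⊕0 = 0
s2 (pos 2,3,6,7,10,11,14,15,18,19,22,23,26,27,30,31): 0⊕1⊕0⊕1⊕0⊕1⊕1⊕1⊕1⊕1⊕0⊕0⊕0⊕0⊕1⊕0 = 0
s4 (pos 4,5,6,7,12,13,14,15,20,21,22,23,28,29,30,31): 0⊕0⊕0⊕1⊕1⊕0⊕1⊕1⊕0⊕1⊕0⊕0⊕1⊕1⊕1⊕0 = 0
s8 (pos 8,9,10,11,12,13,14,15,24,25,26,27,28,29,30,31): 1⊕0⊕0⊕1⊕1⊕0⊕1⊕1⊕0⊕1⊕0⊕0⊕1⊕1⊕1⊕0 = 1
s16 (pos 16,17,18,19,20,21,22,23,24,25,26,27,28,29,30,31): 0⊕0⊕1⊕1⊕0⊕1⊕0⊕0⊕0⊕1⊕0⊕0⊕1⊕1⊕1⊕0 = 1
Syndrome s16…s1 = 11000 → error at position 24.

11000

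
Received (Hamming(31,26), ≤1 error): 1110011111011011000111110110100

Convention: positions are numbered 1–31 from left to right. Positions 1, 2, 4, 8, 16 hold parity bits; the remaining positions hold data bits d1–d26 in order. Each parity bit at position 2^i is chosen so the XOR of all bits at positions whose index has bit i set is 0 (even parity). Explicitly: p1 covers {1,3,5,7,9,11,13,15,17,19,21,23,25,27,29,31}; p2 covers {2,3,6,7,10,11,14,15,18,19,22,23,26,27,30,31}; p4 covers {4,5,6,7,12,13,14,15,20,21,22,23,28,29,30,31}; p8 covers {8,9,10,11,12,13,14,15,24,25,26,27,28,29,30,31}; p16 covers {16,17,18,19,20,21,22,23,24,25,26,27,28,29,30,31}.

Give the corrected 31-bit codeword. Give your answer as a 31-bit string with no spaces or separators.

s1 (pos 1,3,5,7,9,11,13,15,17,19,21,23,25,27,29,31): 1⊕1⊕0⊕1⊕1⊕0⊕1⊕1⊕0⊕0⊕1⊕1⊕0⊕1⊕1⊕0 = 0
s2 (pos 2,3,6,7,10,11,14,15,18,19,22,23,26,27,30,31): 1⊕1⊕1⊕1⊕1⊕0⊕0⊕1⊕0⊕0⊕1⊕1⊕1⊕1⊕0⊕0 = 0
s4 (pos 4,5,6,7,12,13,14,15,20,21,22,23,28,29,30,31): 0⊕0⊕1⊕1⊕1⊕1⊕0⊕1⊕1⊕1⊕1⊕1⊕0⊕1⊕0⊕0 = 0
s8 (pos 8,9,10,11,12,13,14,15,24,25,26,27,28,29,30,31): 1⊕1⊕1⊕0⊕1⊕1⊕0⊕1⊕1⊕0⊕1⊕1⊕0⊕1⊕0⊕0 = 0
s16 (pos 16,17,18,19,20,21,22,23,24,25,26,27,28,29,30,31): 1⊕0⊕0⊕0⊕1⊕1⊕1⊕1⊕1⊕0⊕1⊕1⊕0⊕1⊕0⊕0 = 1
Syndrome s16…s1 = 10000 → error at position 16.
Flip position 16: 1110011111011011000111110110100 → 1110011111011010000111110110100

1110011111011010000111110110100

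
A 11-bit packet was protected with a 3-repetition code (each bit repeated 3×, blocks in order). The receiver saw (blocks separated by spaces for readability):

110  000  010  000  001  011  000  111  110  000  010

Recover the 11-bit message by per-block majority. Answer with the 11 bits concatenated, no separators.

Block 1 (110): 2 ones → 1
Block 2 (000): 0 ones → 0
Block 3 (010): 1 one → 0
Block 4 (000): 0 ones → 0
Block 5 (001): 1 one → 0
Block 6 (011): 2 ones → 1
Block 7 (000): 0 ones → 0
Block 8 (111): 3 ones → 1
Block 9 (110): 2 ones → 1
Block 10 (000): 0 ones → 0
Block 11 (010): 1 one → 0

10000101100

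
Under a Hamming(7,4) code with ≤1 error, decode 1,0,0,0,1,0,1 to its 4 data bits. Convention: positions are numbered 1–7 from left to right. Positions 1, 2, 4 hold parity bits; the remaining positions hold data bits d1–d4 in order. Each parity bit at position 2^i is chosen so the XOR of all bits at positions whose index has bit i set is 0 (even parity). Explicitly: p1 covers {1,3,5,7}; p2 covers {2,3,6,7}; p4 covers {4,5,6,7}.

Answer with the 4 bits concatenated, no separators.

1101

s1 (pos 1,3,5,7): 1⊕0⊕1⊕1 = 1
s2 (pos 2,3,6,7): 0⊕0⊕0⊕1 = 1
s4 (pos 4,5,6,7): 0⊕1⊕0⊕1 = 0
Syndrome s4…s1 = 011 → error at position 3.
Flip position 3: 1000101 → 1010101
Read data bits from positions 3,5,6,7: 1101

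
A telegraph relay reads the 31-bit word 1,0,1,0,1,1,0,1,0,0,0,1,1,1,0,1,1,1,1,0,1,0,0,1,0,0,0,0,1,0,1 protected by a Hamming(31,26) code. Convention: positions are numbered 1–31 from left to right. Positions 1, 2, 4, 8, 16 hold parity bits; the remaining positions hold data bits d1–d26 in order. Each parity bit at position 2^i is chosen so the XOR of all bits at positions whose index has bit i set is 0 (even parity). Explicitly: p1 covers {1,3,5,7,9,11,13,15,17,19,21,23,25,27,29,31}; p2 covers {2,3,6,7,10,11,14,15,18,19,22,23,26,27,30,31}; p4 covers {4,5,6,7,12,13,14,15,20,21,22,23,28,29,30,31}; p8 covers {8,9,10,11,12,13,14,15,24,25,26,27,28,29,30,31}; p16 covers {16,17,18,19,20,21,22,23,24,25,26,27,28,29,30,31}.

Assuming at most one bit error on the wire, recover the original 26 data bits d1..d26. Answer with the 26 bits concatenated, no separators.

s1 (pos 1,3,5,7,9,11,13,15,17,19,21,23,25,27,29,31): 1⊕1⊕1⊕0⊕0⊕0⊕1⊕0⊕1⊕1⊕1⊕0⊕0⊕0⊕1⊕1 = 1
s2 (pos 2,3,6,7,10,11,14,15,18,19,22,23,26,27,30,31): 0⊕1⊕1⊕0⊕0⊕0⊕1⊕0⊕1⊕1⊕0⊕0⊕0⊕0⊕0⊕1 = 0
s4 (pos 4,5,6,7,12,13,14,15,20,21,22,23,28,29,30,31): 0⊕1⊕1⊕0⊕1⊕1⊕1⊕0⊕0⊕1⊕0⊕0⊕0⊕1⊕0⊕1 = 0
s8 (pos 8,9,10,11,12,13,14,15,24,25,26,27,28,29,30,31): 1⊕0⊕0⊕0⊕1⊕1⊕1⊕0⊕1⊕0⊕0⊕0⊕0⊕1⊕0⊕1 = 1
s16 (pos 16,17,18,19,20,21,22,23,24,25,26,27,28,29,30,31): 1⊕1⊕1⊕1⊕0⊕1⊕0⊕0⊕1⊕0⊕0⊕0⊕0⊕1⊕0⊕1 = 0
Syndrome s16…s1 = 01001 → error at position 9.
Flip position 9: 1010110100011101111010010000101 → 1010110110011101111010010000101
Read data bits from positions 3,5,6,7,9,10,11,12,13,14,15,17,18,19,20,21,22,23,24,25,26,27,28,29,30,31: 11101001110111010010000101

11101001110111010010000101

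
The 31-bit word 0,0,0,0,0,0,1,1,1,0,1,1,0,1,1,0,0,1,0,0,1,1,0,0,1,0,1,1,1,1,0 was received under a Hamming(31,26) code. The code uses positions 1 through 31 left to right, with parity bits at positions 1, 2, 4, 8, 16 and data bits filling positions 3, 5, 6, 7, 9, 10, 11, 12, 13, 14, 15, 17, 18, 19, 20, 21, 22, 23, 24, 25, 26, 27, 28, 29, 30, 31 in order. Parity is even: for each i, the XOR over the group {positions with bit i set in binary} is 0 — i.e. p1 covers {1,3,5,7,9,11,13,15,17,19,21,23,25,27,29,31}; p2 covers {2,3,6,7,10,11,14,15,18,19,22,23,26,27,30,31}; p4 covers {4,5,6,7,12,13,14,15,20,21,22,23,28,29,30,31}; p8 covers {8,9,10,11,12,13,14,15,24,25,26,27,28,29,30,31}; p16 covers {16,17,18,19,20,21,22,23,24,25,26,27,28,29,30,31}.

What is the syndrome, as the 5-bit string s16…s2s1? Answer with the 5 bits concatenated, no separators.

01100

s1 (pos 1,3,5,7,9,11,13,15,17,19,21,23,25,27,29,31): 0⊕0⊕0⊕1⊕1⊕1⊕0⊕1⊕0⊕0⊕1⊕0⊕1⊕1⊕1⊕0 = 0
s2 (pos 2,3,6,7,10,11,14,15,18,19,22,23,26,27,30,31): 0⊕0⊕0⊕1⊕0⊕1⊕1⊕1⊕1⊕0⊕1⊕0⊕0⊕1⊕1⊕0 = 0
s4 (pos 4,5,6,7,12,13,14,15,20,21,22,23,28,29,30,31): 0⊕0⊕0⊕1⊕1⊕0⊕1⊕1⊕0⊕1⊕1⊕0⊕1⊕1⊕1⊕0 = 1
s8 (pos 8,9,10,11,12,13,14,15,24,25,26,27,28,29,30,31): 1⊕1⊕0⊕1⊕1⊕0⊕1⊕1⊕0⊕1⊕0⊕1⊕1⊕1⊕1⊕0 = 1
s16 (pos 16,17,18,19,20,21,22,23,24,25,26,27,28,29,30,31): 0⊕0⊕1⊕0⊕0⊕1⊕1⊕0⊕0⊕1⊕0⊕1⊕1⊕1⊕1⊕0 = 0
Syndrome s16…s1 = 01100 → error at position 12.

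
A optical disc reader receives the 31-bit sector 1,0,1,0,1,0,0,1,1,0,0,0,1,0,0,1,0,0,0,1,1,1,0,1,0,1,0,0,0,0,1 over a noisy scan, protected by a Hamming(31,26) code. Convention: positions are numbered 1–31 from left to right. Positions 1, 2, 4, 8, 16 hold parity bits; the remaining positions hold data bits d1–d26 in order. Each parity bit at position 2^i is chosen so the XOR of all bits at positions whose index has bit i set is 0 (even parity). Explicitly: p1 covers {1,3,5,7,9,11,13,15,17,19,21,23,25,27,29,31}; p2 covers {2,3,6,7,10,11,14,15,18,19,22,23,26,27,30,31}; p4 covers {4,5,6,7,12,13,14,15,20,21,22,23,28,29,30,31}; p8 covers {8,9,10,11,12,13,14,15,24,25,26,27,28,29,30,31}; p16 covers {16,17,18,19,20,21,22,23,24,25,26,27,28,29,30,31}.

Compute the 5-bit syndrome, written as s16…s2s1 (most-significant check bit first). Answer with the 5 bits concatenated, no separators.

10001

s1 (pos 1,3,5,7,9,11,13,15,17,19,21,23,25,27,29,31): 1⊕1⊕1⊕0⊕1⊕0⊕1⊕0⊕0⊕0⊕1⊕0⊕0⊕0⊕0⊕1 = 1
s2 (pos 2,3,6,7,10,11,14,15,18,19,22,23,26,27,30,31): 0⊕1⊕0⊕0⊕0⊕0⊕0⊕0⊕0⊕0⊕1⊕0⊕1⊕0⊕0⊕1 = 0
s4 (pos 4,5,6,7,12,13,14,15,20,21,22,23,28,29,30,31): 0⊕1⊕0⊕0⊕0⊕1⊕0⊕0⊕1⊕1⊕1⊕0⊕0⊕0⊕0⊕1 = 0
s8 (pos 8,9,10,11,12,13,14,15,24,25,26,27,28,29,30,31): 1⊕1⊕0⊕0⊕0⊕1⊕0⊕0⊕1⊕0⊕1⊕0⊕0⊕0⊕0⊕1 = 0
s16 (pos 16,17,18,19,20,21,22,23,24,25,26,27,28,29,30,31): 1⊕0⊕0⊕0⊕1⊕1⊕1⊕0⊕1⊕0⊕1⊕0⊕0⊕0⊕0⊕1 = 1
Syndrome s16…s1 = 10001 → error at position 17.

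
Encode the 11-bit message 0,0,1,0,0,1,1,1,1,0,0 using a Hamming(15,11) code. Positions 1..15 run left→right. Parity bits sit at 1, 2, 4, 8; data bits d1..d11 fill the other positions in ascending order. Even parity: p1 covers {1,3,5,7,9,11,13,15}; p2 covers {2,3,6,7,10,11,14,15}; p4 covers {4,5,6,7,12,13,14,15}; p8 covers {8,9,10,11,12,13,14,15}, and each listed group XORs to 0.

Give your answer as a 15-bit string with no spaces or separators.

010101000111100

Place data at non-parity positions: p1 p2 0 p4 0 1 0 p8 0 1 1 1 1 0 0
p1 (pos 1,3,5,7,9,11,13,15): XOR of data positions = 0⊕0⊕0⊕0⊕1⊕1⊕0 = 0
p2 (pos 2,3,6,7,10,11,14,15): XOR of data positions = 0⊕1⊕0⊕1⊕1⊕0⊕0 = 1
p4 (pos 4,5,6,7,12,13,14,15): XOR of data positions = 0⊕1⊕0⊕1⊕1⊕0⊕0 = 1
p8 (pos 8,9,10,11,12,13,14,15): XOR of data positions = 0⊕1⊕1⊕1⊕1⊕0⊕0 = 0
Codeword: 010101000111100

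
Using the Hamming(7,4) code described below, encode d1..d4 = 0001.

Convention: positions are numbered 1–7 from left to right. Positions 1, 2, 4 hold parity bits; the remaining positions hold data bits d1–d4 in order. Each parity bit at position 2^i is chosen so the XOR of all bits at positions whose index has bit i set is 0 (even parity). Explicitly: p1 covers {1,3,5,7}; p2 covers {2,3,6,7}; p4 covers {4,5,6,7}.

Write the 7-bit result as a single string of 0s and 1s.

1101001

Place data at non-parity positions: p1 p2 0 p4 0 0 1
p1 (pos 1,3,5,7): XOR of data positions = 0⊕0⊕1 = 1
p2 (pos 2,3,6,7): XOR of data positions = 0⊕0⊕1 = 1
p4 (pos 4,5,6,7): XOR of data positions = 0⊕0⊕1 = 1
Codeword: 1101001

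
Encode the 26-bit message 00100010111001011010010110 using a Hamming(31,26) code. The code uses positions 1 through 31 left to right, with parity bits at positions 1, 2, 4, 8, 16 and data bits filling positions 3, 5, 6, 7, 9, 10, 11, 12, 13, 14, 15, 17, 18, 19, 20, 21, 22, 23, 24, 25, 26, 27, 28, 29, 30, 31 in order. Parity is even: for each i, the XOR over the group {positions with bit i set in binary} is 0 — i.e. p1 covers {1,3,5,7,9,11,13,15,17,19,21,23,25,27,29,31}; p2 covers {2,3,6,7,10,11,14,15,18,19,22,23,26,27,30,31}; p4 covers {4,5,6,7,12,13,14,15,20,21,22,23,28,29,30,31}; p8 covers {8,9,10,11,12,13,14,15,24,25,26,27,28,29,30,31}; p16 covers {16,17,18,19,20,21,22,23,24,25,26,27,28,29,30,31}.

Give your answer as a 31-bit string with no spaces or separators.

1000010000101111001011010010110

Place data at non-parity positions: p1 p2 0 p4 0 1 0 p8 0 0 1 0 1 1 1 p16 0 0 1 0 1 1 0 1 0 0 1 0 1 1 0
p1 (pos 1,3,5,7,9,11,13,15,17,19,21,23,25,27,29,31): XOR of data positions = 0⊕0⊕0⊕0⊕1⊕1⊕1⊕0⊕1⊕1⊕0⊕0⊕1⊕1⊕0 = 1
p2 (pos 2,3,6,7,10,11,14,15,18,19,22,23,26,27,30,31): XOR of data positions = 0⊕1⊕0⊕0⊕1⊕1⊕1⊕0⊕1⊕1⊕0⊕0⊕1⊕1⊕0 = 0
p4 (pos 4,5,6,7,12,13,14,15,20,21,22,23,28,29,30,31): XOR of data positions = 0⊕1⊕0⊕0⊕1⊕1⊕1⊕0⊕1⊕1⊕0⊕0⊕1⊕1⊕0 = 0
p8 (pos 8,9,10,11,12,13,14,15,24,25,26,27,28,29,30,31): XOR of data positions = 0⊕0⊕1⊕0⊕1⊕1⊕1⊕1⊕0⊕0⊕1⊕0⊕1⊕1⊕0 = 0
p16 (pos 16,17,18,19,20,21,22,23,24,25,26,27,28,29,30,31): XOR of data positions = 0⊕0⊕1⊕0⊕1⊕1⊕0⊕1⊕0⊕0⊕1⊕0⊕1⊕1⊕0 = 1
Codeword: 1000010000101111001011010010110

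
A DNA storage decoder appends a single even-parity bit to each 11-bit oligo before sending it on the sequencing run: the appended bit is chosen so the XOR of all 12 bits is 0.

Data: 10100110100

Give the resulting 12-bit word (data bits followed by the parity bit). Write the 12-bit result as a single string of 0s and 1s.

101001101001

XOR of the 11 data bits: 1⊕0⊕1⊕0⊕0⊕1⊕1⊕0⊕1⊕0⊕0 = 1
Parity bit = 1 (so all 12 bits XOR to 0).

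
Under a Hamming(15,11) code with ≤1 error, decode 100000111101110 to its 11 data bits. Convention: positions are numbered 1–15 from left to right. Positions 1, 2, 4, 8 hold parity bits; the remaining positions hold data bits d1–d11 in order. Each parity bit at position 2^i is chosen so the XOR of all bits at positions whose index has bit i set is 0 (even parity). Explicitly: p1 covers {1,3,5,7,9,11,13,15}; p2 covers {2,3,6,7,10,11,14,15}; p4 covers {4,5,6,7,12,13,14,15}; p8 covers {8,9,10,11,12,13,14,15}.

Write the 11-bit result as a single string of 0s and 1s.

s1 (pos 1,3,5,7,9,11,13,15): 1⊕0⊕0⊕1⊕1⊕0⊕1⊕0 = 0
s2 (pos 2,3,6,7,10,11,14,15): 0⊕0⊕0⊕1⊕1⊕0⊕1⊕0 = 1
s4 (pos 4,5,6,7,12,13,14,15): 0⊕0⊕0⊕1⊕1⊕1⊕1⊕0 = 0
s8 (pos 8,9,10,11,12,13,14,15): 1⊕1⊕1⊕0⊕1⊕1⊕1⊕0 = 0
Syndrome s8…s1 = 0010 → error at position 2.
Flip position 2: 100000111101110 → 110000111101110
Read data bits from positions 3,5,6,7,9,10,11,12,13,14,15: 00011101110

00011101110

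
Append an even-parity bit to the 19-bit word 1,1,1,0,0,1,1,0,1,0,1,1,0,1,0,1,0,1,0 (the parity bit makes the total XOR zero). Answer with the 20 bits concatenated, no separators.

11100110101101010101

XOR of the 19 data bits: 1⊕1⊕1⊕0⊕0⊕1⊕1⊕0⊕1⊕0⊕1⊕1⊕0⊕1⊕0⊕1⊕0⊕1⊕0 = 1
Parity bit = 1 (so all 20 bits XOR to 0).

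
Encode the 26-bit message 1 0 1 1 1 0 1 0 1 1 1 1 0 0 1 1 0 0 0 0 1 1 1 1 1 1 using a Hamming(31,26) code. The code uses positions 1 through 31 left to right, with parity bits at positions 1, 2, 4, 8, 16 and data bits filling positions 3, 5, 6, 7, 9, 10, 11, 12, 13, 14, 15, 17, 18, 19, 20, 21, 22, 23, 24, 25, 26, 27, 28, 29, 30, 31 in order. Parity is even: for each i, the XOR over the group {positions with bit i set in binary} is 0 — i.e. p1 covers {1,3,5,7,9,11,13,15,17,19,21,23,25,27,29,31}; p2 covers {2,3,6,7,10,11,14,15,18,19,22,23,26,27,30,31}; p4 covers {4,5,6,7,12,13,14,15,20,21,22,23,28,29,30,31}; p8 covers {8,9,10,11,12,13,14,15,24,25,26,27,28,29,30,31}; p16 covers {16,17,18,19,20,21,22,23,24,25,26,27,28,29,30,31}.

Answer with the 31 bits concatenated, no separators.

Place data at non-parity positions: p1 p2 1 p4 0 1 1 p8 1 0 1 0 1 1 1 p16 1 0 0 1 1 0 0 0 0 1 1 1 1 1 1
p1 (pos 1,3,5,7,9,11,13,15,17,19,21,23,25,27,29,31): XOR of data positions = 1⊕0⊕1⊕1⊕1⊕1⊕1⊕1⊕0⊕1⊕0⊕0⊕1⊕1⊕1 = 1
p2 (pos 2,3,6,7,10,11,14,15,18,19,22,23,26,27,30,31): XOR of data positions = 1⊕1⊕1⊕0⊕1⊕1⊕1⊕0⊕0⊕0⊕0⊕1⊕1⊕1⊕1 = 0
p4 (pos 4,5,6,7,12,13,14,15,20,21,22,23,28,29,30,31): XOR of data positions = 0⊕1⊕1⊕0⊕1⊕1⊕1⊕1⊕1⊕0⊕0⊕1⊕1⊕1⊕1 = 1
p8 (pos 8,9,10,11,12,13,14,15,24,25,26,27,28,29,30,31): XOR of data positions = 1⊕0⊕1⊕0⊕1⊕1⊕1⊕0⊕0⊕1⊕1⊕1⊕1⊕1⊕1 = 1
p16 (pos 16,17,18,19,20,21,22,23,24,25,26,27,28,29,30,31): XOR of data positions = 1⊕0⊕0⊕1⊕1⊕0⊕0⊕0⊕0⊕1⊕1⊕1⊕1⊕1⊕1 = 1
Codeword: 1011011110101111100110000111111

1011011110101111100110000111111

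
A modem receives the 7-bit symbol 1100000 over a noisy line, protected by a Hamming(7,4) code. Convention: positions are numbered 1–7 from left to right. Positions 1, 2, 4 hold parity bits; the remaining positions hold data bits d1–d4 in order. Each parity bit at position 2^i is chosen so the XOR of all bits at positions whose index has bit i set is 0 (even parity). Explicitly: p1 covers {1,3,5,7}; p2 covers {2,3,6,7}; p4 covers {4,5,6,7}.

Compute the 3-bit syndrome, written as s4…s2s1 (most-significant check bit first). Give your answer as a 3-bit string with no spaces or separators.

011

s1 (pos 1,3,5,7): 1⊕0⊕0⊕0 = 1
s2 (pos 2,3,6,7): 1⊕0⊕0⊕0 = 1
s4 (pos 4,5,6,7): 0⊕0⊕0⊕0 = 0
Syndrome s4…s1 = 011 → error at position 3.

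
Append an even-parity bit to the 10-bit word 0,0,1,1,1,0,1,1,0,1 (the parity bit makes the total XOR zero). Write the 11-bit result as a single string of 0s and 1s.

00111011010

XOR of the 10 data bits: 0⊕0⊕1⊕1⊕1⊕0⊕1⊕1⊕0⊕1 = 0
Parity bit = 0 (so all 11 bits XOR to 0).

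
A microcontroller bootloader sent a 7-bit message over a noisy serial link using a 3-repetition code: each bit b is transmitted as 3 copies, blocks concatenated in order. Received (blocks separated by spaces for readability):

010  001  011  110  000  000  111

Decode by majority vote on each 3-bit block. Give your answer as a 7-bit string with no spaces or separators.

Block 1 (010): 1 one → 0
Block 2 (001): 1 one → 0
Block 3 (011): 2 ones → 1
Block 4 (110): 2 ones → 1
Block 5 (000): 0 ones → 0
Block 6 (000): 0 ones → 0
Block 7 (111): 3 ones → 1

0011001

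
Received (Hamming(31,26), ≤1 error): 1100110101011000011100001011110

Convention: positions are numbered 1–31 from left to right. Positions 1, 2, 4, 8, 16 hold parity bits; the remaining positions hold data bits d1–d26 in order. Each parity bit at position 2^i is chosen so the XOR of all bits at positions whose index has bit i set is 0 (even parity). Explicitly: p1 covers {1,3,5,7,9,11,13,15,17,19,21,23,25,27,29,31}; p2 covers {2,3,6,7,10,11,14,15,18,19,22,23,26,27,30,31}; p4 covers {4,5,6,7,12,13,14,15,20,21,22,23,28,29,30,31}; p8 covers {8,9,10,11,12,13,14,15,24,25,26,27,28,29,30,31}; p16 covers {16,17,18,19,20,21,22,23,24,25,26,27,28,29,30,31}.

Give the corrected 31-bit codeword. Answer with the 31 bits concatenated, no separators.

1100110101111000011100001011110

s1 (pos 1,3,5,7,9,11,13,15,17,19,21,23,25,27,29,31): 1⊕0⊕1⊕0⊕0⊕0⊕1⊕0⊕0⊕1⊕0⊕0⊕1⊕1⊕1⊕0 = 1
s2 (pos 2,3,6,7,10,11,14,15,18,19,22,23,26,27,30,31): 1⊕0⊕1⊕0⊕1⊕0⊕0⊕0⊕1⊕1⊕0⊕0⊕0⊕1⊕1⊕0 = 1
s4 (pos 4,5,6,7,12,13,14,15,20,21,22,23,28,29,30,31): 0⊕1⊕1⊕0⊕1⊕1⊕0⊕0⊕1⊕0⊕0⊕0⊕1⊕1⊕1⊕0 = 0
s8 (pos 8,9,10,11,12,13,14,15,24,25,26,27,28,29,30,31): 1⊕0⊕1⊕0⊕1⊕1⊕0⊕0⊕0⊕1⊕0⊕1⊕1⊕1⊕1⊕0 = 1
s16 (pos 16,17,18,19,20,21,22,23,24,25,26,27,28,29,30,31): 0⊕0⊕1⊕1⊕1⊕0⊕0⊕0⊕0⊕1⊕0⊕1⊕1⊕1⊕1⊕0 = 0
Syndrome s16…s1 = 01011 → error at position 11.
Flip position 11: 1100110101011000011100001011110 → 1100110101111000011100001011110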